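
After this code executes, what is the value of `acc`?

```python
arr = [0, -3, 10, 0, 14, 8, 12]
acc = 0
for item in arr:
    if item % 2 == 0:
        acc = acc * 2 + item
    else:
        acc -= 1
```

212

item=0: even, acc = 0*2+0 = 0
item=-3: not even, acc = 0-1 = -1
item=10: even, acc = (-1)*2+10 = 8
item=0: even, acc = 8*2+0 = 16
item=14: even, acc = 16*2+14 = 46
item=8: even, acc = 46*2+8 = 100
item=12: even, acc = 100*2+12 = 212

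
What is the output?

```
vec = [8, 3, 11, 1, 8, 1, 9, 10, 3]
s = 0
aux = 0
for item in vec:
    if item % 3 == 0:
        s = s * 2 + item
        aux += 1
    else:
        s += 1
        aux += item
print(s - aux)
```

item=8: not %3==0, s = 0+1 = 1; aux=8
item=3: %3==0, s = 1*2+3 = 5; aux=9
item=11: not %3==0, s = 5+1 = 6; aux=20
item=1: not %3==0, s = 6+1 = 7; aux=21
item=8: not %3==0, s = 7+1 = 8; aux=29
item=1: not %3==0, s = 8+1 = 9; aux=30
item=9: %3==0, s = 9*2+9 = 27; aux=31
item=10: not %3==0, s = 27+1 = 28; aux=41
item=3: %3==0, s = 28*2+3 = 59; aux=42
s-aux = 59-42 = 17

17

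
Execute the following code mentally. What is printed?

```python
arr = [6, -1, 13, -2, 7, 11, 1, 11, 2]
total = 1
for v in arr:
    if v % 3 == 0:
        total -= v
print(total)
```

v=6: %3==0, total = 1-6 = -5
v=-1: not %3==0
v=13: not %3==0
v=-2: not %3==0
v=7: not %3==0
v=11: not %3==0
v=1: not %3==0
v=11: not %3==0
v=2: not %3==0

-5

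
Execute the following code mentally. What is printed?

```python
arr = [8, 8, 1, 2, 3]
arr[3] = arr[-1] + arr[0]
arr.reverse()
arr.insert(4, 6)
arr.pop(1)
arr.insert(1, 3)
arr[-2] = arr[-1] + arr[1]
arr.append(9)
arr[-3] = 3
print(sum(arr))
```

35

arr[3] = arr[-1]+arr[0] = 3+8 = 11 → [8, 8, 1, 11, 3]
reverse → [3, 11, 1, 8, 8]
insert 6 at 4 → [3, 11, 1, 8, 6, 8]
pop(1) removes 11 → [3, 1, 8, 6, 8]
insert 3 at 1 → [3, 3, 1, 8, 6, 8]
arr[-2] = arr[-1]+arr[1] = 8+3 = 11 → [3, 3, 1, 8, 11, 8]
append 9 → [3, 3, 1, 8, 11, 8, 9]
arr[-3] = 3 → [3, 3, 1, 8, 3, 8, 9]
sum = 35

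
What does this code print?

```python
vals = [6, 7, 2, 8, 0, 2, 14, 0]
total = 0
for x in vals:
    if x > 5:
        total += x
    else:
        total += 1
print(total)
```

x=6: >5, total = 0+6 = 6
x=7: >5, total = 6+7 = 13
x=2: not >5, total = 13+1 = 14
x=8: >5, total = 14+8 = 22
x=0: not >5, total = 22+1 = 23
x=2: not >5, total = 23+1 = 24
x=14: >5, total = 24+14 = 38
x=0: not >5, total = 38+1 = 39

39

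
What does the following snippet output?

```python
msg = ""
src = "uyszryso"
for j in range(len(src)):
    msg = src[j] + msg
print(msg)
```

j=0: prepend 'u' → 'u'
j=1: prepend 'y' → 'yu'
j=2: prepend 's' → 'syu'
j=3: prepend 'z' → 'zsyu'
j=4: prepend 'r' → 'rzsyu'
j=5: prepend 'y' → 'yrzsyu'
j=6: prepend 's' → 'syrzsyu'
j=7: prepend 'o' → 'osyrzsyu'

osyrzsyu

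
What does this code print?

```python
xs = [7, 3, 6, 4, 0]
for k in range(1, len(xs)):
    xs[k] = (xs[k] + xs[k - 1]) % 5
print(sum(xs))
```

8

k=1: xs[1] = (3+7)%5 = 0 → [7, 0, 6, 4, 0]
k=2: xs[2] = (6+0)%5 = 1 → [7, 0, 1, 4, 0]
k=3: xs[3] = (4+1)%5 = 0 → [7, 0, 1, 0, 0]
k=4: xs[4] = (0+0)%5 = 0 → [7, 0, 1, 0, 0]
sum = 8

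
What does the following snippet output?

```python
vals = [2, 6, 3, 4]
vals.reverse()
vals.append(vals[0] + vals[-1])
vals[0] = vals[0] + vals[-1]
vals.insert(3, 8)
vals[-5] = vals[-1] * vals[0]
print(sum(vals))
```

92

reverse → [4, 3, 6, 2]
append vals[0]+vals[-1] = 4+2 = 6 → [4, 3, 6, 2, 6]
vals[0] = vals[0]+vals[-1] = 4+6 = 10 → [10, 3, 6, 2, 6]
insert 8 at 3 → [10, 3, 6, 8, 2, 6]
vals[-5] = vals[-1]*vals[0] = 6*10 = 60 → [10, 60, 6, 8, 2, 6]
sum = 92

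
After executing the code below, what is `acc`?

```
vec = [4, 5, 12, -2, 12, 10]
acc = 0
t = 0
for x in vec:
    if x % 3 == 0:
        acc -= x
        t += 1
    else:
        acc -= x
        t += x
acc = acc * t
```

x=4: not %3==0, acc = 0-4 = -4; t=4
x=5: not %3==0, acc = (-4)-5 = -9; t=9
x=12: %3==0, acc = (-9)-12 = -21; t=10
x=-2: not %3==0, acc = (-21)-(-2) = -19; t=8
x=12: %3==0, acc = (-19)-12 = -31; t=9
x=10: not %3==0, acc = (-31)-10 = -41; t=19
acc*t = (-41)*19 = -779

-779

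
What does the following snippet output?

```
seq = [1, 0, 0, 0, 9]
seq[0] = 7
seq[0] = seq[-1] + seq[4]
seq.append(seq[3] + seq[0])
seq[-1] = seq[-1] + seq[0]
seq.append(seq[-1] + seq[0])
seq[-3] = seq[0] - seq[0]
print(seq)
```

[18, 0, 0, 0, 0, 36, 54]

seq[0] = 7 → [7, 0, 0, 0, 9]
seq[0] = seq[-1]+seq[4] = 9+9 = 18 → [18, 0, 0, 0, 9]
append seq[3]+seq[0] = 0+18 = 18 → [18, 0, 0, 0, 9, 18]
seq[-1] = seq[-1]+seq[0] = 18+18 = 36 → [18, 0, 0, 0, 9, 36]
append seq[-1]+seq[0] = 36+18 = 54 → [18, 0, 0, 0, 9, 36, 54]
seq[-3] = seq[0]-seq[0] = 18-18 = 0 → [18, 0, 0, 0, 0, 36, 54]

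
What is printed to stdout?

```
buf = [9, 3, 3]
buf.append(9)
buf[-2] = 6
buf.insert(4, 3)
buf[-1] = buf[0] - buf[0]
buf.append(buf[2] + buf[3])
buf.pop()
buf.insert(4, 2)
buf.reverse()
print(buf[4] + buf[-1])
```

12

append 9 → [9, 3, 3, 9]
buf[-2] = 6 → [9, 3, 6, 9]
insert 3 at 4 → [9, 3, 6, 9, 3]
buf[-1] = buf[0]-buf[0] = 9-9 = 0 → [9, 3, 6, 9, 0]
append buf[2]+buf[3] = 6+9 = 15 → [9, 3, 6, 9, 0, 15]
pop() removes 15 → [9, 3, 6, 9, 0]
insert 2 at 4 → [9, 3, 6, 9, 2, 0]
reverse → [0, 2, 9, 6, 3, 9]
buf[4]+buf[-1] = 3+9 = 12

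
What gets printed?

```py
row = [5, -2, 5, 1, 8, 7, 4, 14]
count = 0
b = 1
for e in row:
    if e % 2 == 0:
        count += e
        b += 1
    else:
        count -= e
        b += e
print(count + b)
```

e=5: not even, count = 0-5 = -5; b=6
e=-2: even, count = (-5)+(-2) = -7; b=7
e=5: not even, count = (-7)-5 = -12; b=12
e=1: not even, count = (-12)-1 = -13; b=13
e=8: even, count = (-13)+8 = -5; b=14
e=7: not even, count = (-5)-7 = -12; b=21
e=4: even, count = (-12)+4 = -8; b=22
e=14: even, count = (-8)+14 = 6; b=23
count+b = 6+23 = 29

29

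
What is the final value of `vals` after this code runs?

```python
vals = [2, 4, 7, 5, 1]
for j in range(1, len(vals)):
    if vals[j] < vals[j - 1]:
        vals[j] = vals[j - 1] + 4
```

[2, 4, 7, 11, 15]

j=1: 4>=2, unchanged → [2, 4, 7, 5, 1]
j=2: 7>=4, unchanged → [2, 4, 7, 5, 1]
j=3: 5<7, vals[3] = 7+4 = 11 → [2, 4, 7, 11, 1]
j=4: 1<11, vals[4] = 11+4 = 15 → [2, 4, 7, 11, 15]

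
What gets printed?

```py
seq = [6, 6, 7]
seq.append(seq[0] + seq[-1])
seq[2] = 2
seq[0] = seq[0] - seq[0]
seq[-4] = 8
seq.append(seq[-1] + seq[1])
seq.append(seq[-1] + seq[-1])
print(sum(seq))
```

append seq[0]+seq[-1] = 6+7 = 13 → [6, 6, 7, 13]
seq[2] = 2 → [6, 6, 2, 13]
seq[0] = seq[0]-seq[0] = 6-6 = 0 → [0, 6, 2, 13]
seq[-4] = 8 → [8, 6, 2, 13]
append seq[-1]+seq[1] = 13+6 = 19 → [8, 6, 2, 13, 19]
append seq[-1]+seq[-1] = 19+19 = 38 → [8, 6, 2, 13, 19, 38]
sum = 86

86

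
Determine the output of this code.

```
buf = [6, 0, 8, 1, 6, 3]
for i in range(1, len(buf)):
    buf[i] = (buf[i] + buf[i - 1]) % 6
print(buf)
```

[6, 0, 2, 3, 3, 0]

i=1: buf[1] = (0+6)%6 = 0 → [6, 0, 8, 1, 6, 3]
i=2: buf[2] = (8+0)%6 = 2 → [6, 0, 2, 1, 6, 3]
i=3: buf[3] = (1+2)%6 = 3 → [6, 0, 2, 3, 6, 3]
i=4: buf[4] = (6+3)%6 = 3 → [6, 0, 2, 3, 3, 3]
i=5: buf[5] = (3+3)%6 = 0 → [6, 0, 2, 3, 3, 0]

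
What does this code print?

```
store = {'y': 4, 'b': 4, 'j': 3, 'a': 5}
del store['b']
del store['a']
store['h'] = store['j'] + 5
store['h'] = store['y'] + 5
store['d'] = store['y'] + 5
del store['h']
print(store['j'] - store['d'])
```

del 'b' → {'y': 4, 'j': 3, 'a': 5}
del 'a' → {'y': 4, 'j': 3}
store['h'] = store['j']+5 = 8 → {'y': 4, 'j': 3, 'h': 8}
store['h'] = store['y']+5 = 9 → {'y': 4, 'j': 3, 'h': 9}
store['d'] = store['y']+5 = 9 → {'y': 4, 'j': 3, 'h': 9, 'd': 9}
del 'h' → {'y': 4, 'j': 3, 'd': 9}
store['j']-store['d'] = 3-9 = -6

-6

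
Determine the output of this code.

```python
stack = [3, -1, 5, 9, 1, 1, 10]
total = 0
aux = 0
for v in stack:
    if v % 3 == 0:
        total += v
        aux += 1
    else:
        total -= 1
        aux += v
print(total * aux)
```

v=3: %3==0, total = 0+3 = 3; aux=1
v=-1: not %3==0, total = 3-1 = 2; aux=0
v=5: not %3==0, total = 2-1 = 1; aux=5
v=9: %3==0, total = 1+9 = 10; aux=6
v=1: not %3==0, total = 10-1 = 9; aux=7
v=1: not %3==0, total = 9-1 = 8; aux=8
v=10: not %3==0, total = 8-1 = 7; aux=18
total*aux = 7*18 = 126

126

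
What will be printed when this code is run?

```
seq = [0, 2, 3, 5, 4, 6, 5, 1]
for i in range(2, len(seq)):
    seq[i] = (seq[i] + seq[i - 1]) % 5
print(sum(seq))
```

i=2: seq[2] = (3+2)%5 = 0 → [0, 2, 0, 5, 4, 6, 5, 1]
i=3: seq[3] = (5+0)%5 = 0 → [0, 2, 0, 0, 4, 6, 5, 1]
i=4: seq[4] = (4+0)%5 = 4 → [0, 2, 0, 0, 4, 6, 5, 1]
i=5: seq[5] = (6+4)%5 = 0 → [0, 2, 0, 0, 4, 0, 5, 1]
i=6: seq[6] = (5+0)%5 = 0 → [0, 2, 0, 0, 4, 0, 0, 1]
i=7: seq[7] = (1+0)%5 = 1 → [0, 2, 0, 0, 4, 0, 0, 1]
sum = 7

7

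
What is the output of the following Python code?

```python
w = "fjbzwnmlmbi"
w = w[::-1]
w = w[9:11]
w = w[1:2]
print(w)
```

reverse → 'ibmlmnwzbjf'
slice [9:11] → 'jf'
slice [1:2] → 'f'

f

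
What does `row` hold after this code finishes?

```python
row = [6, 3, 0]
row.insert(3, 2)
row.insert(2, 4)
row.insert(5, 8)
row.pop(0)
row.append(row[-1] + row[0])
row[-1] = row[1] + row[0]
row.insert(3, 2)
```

[3, 4, 0, 2, 2, 8, 7]

insert 2 at 3 → [6, 3, 0, 2]
insert 4 at 2 → [6, 3, 4, 0, 2]
insert 8 at 5 → [6, 3, 4, 0, 2, 8]
pop(0) removes 6 → [3, 4, 0, 2, 8]
append row[-1]+row[0] = 8+3 = 11 → [3, 4, 0, 2, 8, 11]
row[-1] = row[1]+row[0] = 4+3 = 7 → [3, 4, 0, 2, 8, 7]
insert 2 at 3 → [3, 4, 0, 2, 2, 8, 7]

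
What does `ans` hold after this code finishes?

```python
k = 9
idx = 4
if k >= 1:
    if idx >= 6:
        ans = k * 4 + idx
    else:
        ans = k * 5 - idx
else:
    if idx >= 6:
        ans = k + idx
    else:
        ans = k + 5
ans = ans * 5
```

205

k=9, idx=4
k >= 1 is True; idx >= 6 is False
→ ans = k * 5 - idx = 41
ans = 41*5 = 205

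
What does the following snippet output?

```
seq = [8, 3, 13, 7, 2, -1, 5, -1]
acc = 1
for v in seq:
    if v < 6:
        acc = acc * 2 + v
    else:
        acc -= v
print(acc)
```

v=8: not <6, acc = 1-8 = -7
v=3: <6, acc = (-7)*2+3 = -11
v=13: not <6, acc = (-11)-13 = -24
v=7: not <6, acc = (-24)-7 = -31
v=2: <6, acc = (-31)*2+2 = -60
v=-1: <6, acc = (-60)*2+(-1) = -121
v=5: <6, acc = (-121)*2+5 = -237
v=-1: <6, acc = (-237)*2+(-1) = -475

-475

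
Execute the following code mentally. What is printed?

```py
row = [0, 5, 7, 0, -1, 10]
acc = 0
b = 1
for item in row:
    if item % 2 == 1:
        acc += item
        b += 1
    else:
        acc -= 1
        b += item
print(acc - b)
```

item=0: not odd, acc = 0-1 = -1; b=1
item=5: odd, acc = (-1)+5 = 4; b=2
item=7: odd, acc = 4+7 = 11; b=3
item=0: not odd, acc = 11-1 = 10; b=3
item=-1: odd, acc = 10+(-1) = 9; b=4
item=10: not odd, acc = 9-1 = 8; b=14
acc-b = 8-14 = -6

-6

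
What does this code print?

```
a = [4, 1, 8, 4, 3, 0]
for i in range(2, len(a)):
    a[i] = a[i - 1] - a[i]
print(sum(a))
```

i=2: a[2] = 1-8 = -7 → [4, 1, -7, 4, 3, 0]
i=3: a[3] = (-7)-4 = -11 → [4, 1, -7, -11, 3, 0]
i=4: a[4] = (-11)-3 = -14 → [4, 1, -7, -11, -14, 0]
i=5: a[5] = (-14)-0 = -14 → [4, 1, -7, -11, -14, -14]
sum = -41

-41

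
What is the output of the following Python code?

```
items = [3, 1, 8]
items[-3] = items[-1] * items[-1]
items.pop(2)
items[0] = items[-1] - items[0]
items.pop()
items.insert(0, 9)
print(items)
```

items[-3] = items[-1]*items[-1] = 8*8 = 64 → [64, 1, 8]
pop(2) removes 8 → [64, 1]
items[0] = items[-1]-items[0] = 1-64 = -63 → [-63, 1]
pop() removes 1 → [-63]
insert 9 at 0 → [9, -63]

[9, -63]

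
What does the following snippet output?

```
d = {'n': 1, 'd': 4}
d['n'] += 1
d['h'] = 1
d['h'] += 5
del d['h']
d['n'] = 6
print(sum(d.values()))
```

10

d['n'] = 1+1 = 2 → {'n': 2, 'd': 4}
d['h'] = 1 → {'n': 2, 'd': 4, 'h': 1}
d['h'] = 1+5 = 6 → {'n': 2, 'd': 4, 'h': 6}
del 'h' → {'n': 2, 'd': 4}
d['n'] = 6 → {'n': 6, 'd': 4}
sum of values = 10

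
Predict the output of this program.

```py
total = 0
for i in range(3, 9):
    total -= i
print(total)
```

i=3: total = 0-3 = -3
i=4: total = (-3)-4 = -7
i=5: total = (-7)-5 = -12
i=6: total = (-12)-6 = -18
i=7: total = (-18)-7 = -25
i=8: total = (-25)-8 = -33

-33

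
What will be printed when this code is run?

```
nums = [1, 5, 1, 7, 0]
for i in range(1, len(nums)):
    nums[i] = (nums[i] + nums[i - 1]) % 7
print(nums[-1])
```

0

i=1: nums[1] = (5+1)%7 = 6 → [1, 6, 1, 7, 0]
i=2: nums[2] = (1+6)%7 = 0 → [1, 6, 0, 7, 0]
i=3: nums[3] = (7+0)%7 = 0 → [1, 6, 0, 0, 0]
i=4: nums[4] = (0+0)%7 = 0 → [1, 6, 0, 0, 0]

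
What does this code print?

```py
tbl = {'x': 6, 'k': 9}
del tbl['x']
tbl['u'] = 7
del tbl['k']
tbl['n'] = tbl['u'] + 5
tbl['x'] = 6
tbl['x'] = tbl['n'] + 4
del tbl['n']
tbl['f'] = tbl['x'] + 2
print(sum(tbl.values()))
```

41

del 'x' → {'k': 9}
tbl['u'] = 7 → {'k': 9, 'u': 7}
del 'k' → {'u': 7}
tbl['n'] = tbl['u']+5 = 12 → {'u': 7, 'n': 12}
tbl['x'] = 6 → {'u': 7, 'n': 12, 'x': 6}
tbl['x'] = tbl['n']+4 = 16 → {'u': 7, 'n': 12, 'x': 16}
del 'n' → {'u': 7, 'x': 16}
tbl['f'] = tbl['x']+2 = 18 → {'u': 7, 'x': 16, 'f': 18}
sum of values = 41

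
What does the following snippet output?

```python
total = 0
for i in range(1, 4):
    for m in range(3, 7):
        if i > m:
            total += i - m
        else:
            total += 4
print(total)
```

48

i=1,m=3: not 1>3, total = 0+4 = 4
i=1,m=4: not 1>4, total = 4+4 = 8
i=1,m=5: not 1>5, total = 8+4 = 12
i=1,m=6: not 1>6, total = 12+4 = 16
i=2,m=3: not 2>3, total = 16+4 = 20
i=2,m=4: not 2>4, total = 20+4 = 24
i=2,m=5: not 2>5, total = 24+4 = 28
i=2,m=6: not 2>6, total = 28+4 = 32
i=3,m=3: not 3>3, total = 32+4 = 36
i=3,m=4: not 3>4, total = 36+4 = 40
i=3,m=5: not 3>5, total = 40+4 = 44
i=3,m=6: not 3>6, total = 44+4 = 48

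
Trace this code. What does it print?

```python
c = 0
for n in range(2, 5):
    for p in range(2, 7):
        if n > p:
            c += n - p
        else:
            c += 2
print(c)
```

n=2,p=2: not 2>2, c = 0+2 = 2
n=2,p=3: not 2>3, c = 2+2 = 4
n=2,p=4: not 2>4, c = 4+2 = 6
n=2,p=5: not 2>5, c = 6+2 = 8
n=2,p=6: not 2>6, c = 8+2 = 10
n=3,p=2: 3>2, c = 10+1 = 11
n=3,p=3: not 3>3, c = 11+2 = 13
n=3,p=4: not 3>4, c = 13+2 = 15
n=3,p=5: not 3>5, c = 15+2 = 17
n=3,p=6: not 3>6, c = 17+2 = 19
n=4,p=2: 4>2, c = 19+2 = 21
n=4,p=3: 4>3, c = 21+1 = 22
n=4,p=4: not 4>4, c = 22+2 = 24
n=4,p=5: not 4>5, c = 24+2 = 26
n=4,p=6: not 4>6, c = 26+2 = 28

28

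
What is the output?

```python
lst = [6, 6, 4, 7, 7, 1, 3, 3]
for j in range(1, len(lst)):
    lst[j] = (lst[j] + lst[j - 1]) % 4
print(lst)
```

j=1: lst[1] = (6+6)%4 = 0 → [6, 0, 4, 7, 7, 1, 3, 3]
j=2: lst[2] = (4+0)%4 = 0 → [6, 0, 0, 7, 7, 1, 3, 3]
j=3: lst[3] = (7+0)%4 = 3 → [6, 0, 0, 3, 7, 1, 3, 3]
j=4: lst[4] = (7+3)%4 = 2 → [6, 0, 0, 3, 2, 1, 3, 3]
j=5: lst[5] = (1+2)%4 = 3 → [6, 0, 0, 3, 2, 3, 3, 3]
j=6: lst[6] = (3+3)%4 = 2 → [6, 0, 0, 3, 2, 3, 2, 3]
j=7: lst[7] = (3+2)%4 = 1 → [6, 0, 0, 3, 2, 3, 2, 1]

[6, 0, 0, 3, 2, 3, 2, 1]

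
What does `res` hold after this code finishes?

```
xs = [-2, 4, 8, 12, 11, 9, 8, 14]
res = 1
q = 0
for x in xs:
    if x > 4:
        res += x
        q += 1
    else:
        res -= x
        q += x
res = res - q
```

x=-2: not >4, res = 1-(-2) = 3; q=-2
x=4: not >4, res = 3-4 = -1; q=2
x=8: >4, res = (-1)+8 = 7; q=3
x=12: >4, res = 7+12 = 19; q=4
x=11: >4, res = 19+11 = 30; q=5
x=9: >4, res = 30+9 = 39; q=6
x=8: >4, res = 39+8 = 47; q=7
x=14: >4, res = 47+14 = 61; q=8
res-q = 61-8 = 53

53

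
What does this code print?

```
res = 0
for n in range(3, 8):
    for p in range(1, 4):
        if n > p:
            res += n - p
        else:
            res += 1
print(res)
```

46

n=3,p=1: 3>1, res = 0+2 = 2
n=3,p=2: 3>2, res = 2+1 = 3
n=3,p=3: not 3>3, res = 3+1 = 4
n=4,p=1: 4>1, res = 4+3 = 7
n=4,p=2: 4>2, res = 7+2 = 9
n=4,p=3: 4>3, res = 9+1 = 10
n=5,p=1: 5>1, res = 10+4 = 14
n=5,p=2: 5>2, res = 14+3 = 17
n=5,p=3: 5>3, res = 17+2 = 19
n=6,p=1: 6>1, res = 19+5 = 24
n=6,p=2: 6>2, res = 24+4 = 28
n=6,p=3: 6>3, res = 28+3 = 31
n=7,p=1: 7>1, res = 31+6 = 37
n=7,p=2: 7>2, res = 37+5 = 42
n=7,p=3: 7>3, res = 42+4 = 46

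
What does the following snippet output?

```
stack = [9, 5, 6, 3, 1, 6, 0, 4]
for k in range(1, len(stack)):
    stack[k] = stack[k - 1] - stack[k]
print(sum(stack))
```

k=1: stack[1] = 9-5 = 4 → [9, 4, 6, 3, 1, 6, 0, 4]
k=2: stack[2] = 4-6 = -2 → [9, 4, -2, 3, 1, 6, 0, 4]
k=3: stack[3] = (-2)-3 = -5 → [9, 4, -2, -5, 1, 6, 0, 4]
k=4: stack[4] = (-5)-1 = -6 → [9, 4, -2, -5, -6, 6, 0, 4]
k=5: stack[5] = (-6)-6 = -12 → [9, 4, -2, -5, -6, -12, 0, 4]
k=6: stack[6] = (-12)-0 = -12 → [9, 4, -2, -5, -6, -12, -12, 4]
k=7: stack[7] = (-12)-4 = -16 → [9, 4, -2, -5, -6, -12, -12, -16]
sum = -40

-40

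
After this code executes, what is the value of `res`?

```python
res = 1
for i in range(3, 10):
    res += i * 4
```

169

i=3: res = 1+3*4 = 13
i=4: res = 13+4*4 = 29
i=5: res = 29+5*4 = 49
i=6: res = 49+6*4 = 73
i=7: res = 73+7*4 = 101
i=8: res = 101+8*4 = 133
i=9: res = 133+9*4 = 169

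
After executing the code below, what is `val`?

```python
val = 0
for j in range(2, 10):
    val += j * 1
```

44

j=2: val = 0+2*1 = 2
j=3: val = 2+3*1 = 5
j=4: val = 5+4*1 = 9
j=5: val = 9+5*1 = 14
j=6: val = 14+6*1 = 20
j=7: val = 20+7*1 = 27
j=8: val = 27+8*1 = 35
j=9: val = 35+9*1 = 44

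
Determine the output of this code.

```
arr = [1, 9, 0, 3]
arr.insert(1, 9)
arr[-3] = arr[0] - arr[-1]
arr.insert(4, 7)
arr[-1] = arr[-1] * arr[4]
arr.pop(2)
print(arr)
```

[1, 9, 0, 7, 21]

insert 9 at 1 → [1, 9, 9, 0, 3]
arr[-3] = arr[0]-arr[-1] = 1-3 = -2 → [1, 9, -2, 0, 3]
insert 7 at 4 → [1, 9, -2, 0, 7, 3]
arr[-1] = arr[-1]*arr[4] = 3*7 = 21 → [1, 9, -2, 0, 7, 21]
pop(2) removes -2 → [1, 9, 0, 7, 21]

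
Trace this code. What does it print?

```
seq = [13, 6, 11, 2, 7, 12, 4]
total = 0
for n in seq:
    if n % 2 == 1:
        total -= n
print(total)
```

n=13: odd, total = 0-13 = -13
n=6: not odd
n=11: odd, total = (-13)-11 = -24
n=2: not odd
n=7: odd, total = (-24)-7 = -31
n=12: not odd
n=4: not odd

-31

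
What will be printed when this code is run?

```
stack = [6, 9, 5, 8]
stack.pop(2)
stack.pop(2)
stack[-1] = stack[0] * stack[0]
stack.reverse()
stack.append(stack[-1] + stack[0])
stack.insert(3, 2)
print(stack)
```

[36, 6, 42, 2]

pop(2) removes 5 → [6, 9, 8]
pop(2) removes 8 → [6, 9]
stack[-1] = stack[0]*stack[0] = 6*6 = 36 → [6, 36]
reverse → [36, 6]
append stack[-1]+stack[0] = 6+36 = 42 → [36, 6, 42]
insert 2 at 3 → [36, 6, 42, 2]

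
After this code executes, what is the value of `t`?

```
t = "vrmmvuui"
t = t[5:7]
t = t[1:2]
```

slice [5:7] → 'uu'
slice [1:2] → 'u'

'u'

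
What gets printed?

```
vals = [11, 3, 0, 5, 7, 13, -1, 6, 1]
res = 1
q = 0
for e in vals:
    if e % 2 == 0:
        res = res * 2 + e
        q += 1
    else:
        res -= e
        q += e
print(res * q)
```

e=11: not even, res = 1-11 = -10; q=11
e=3: not even, res = (-10)-3 = -13; q=14
e=0: even, res = (-13)*2+0 = -26; q=15
e=5: not even, res = (-26)-5 = -31; q=20
e=7: not even, res = (-31)-7 = -38; q=27
e=13: not even, res = (-38)-13 = -51; q=40
e=-1: not even, res = (-51)-(-1) = -50; q=39
e=6: even, res = (-50)*2+6 = -94; q=40
e=1: not even, res = (-94)-1 = -95; q=41
res*q = (-95)*41 = -3895

-3895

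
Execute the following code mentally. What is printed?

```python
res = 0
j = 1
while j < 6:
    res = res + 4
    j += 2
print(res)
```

j=1: res = 0+4 = 4
j=3: res = 4+4 = 8
j=5: res = 8+4 = 12

12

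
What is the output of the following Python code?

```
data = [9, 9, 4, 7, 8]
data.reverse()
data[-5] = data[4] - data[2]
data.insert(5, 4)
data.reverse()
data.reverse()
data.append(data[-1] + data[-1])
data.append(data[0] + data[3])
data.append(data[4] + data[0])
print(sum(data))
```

reverse → [8, 7, 4, 9, 9]
data[-5] = data[4]-data[2] = 9-4 = 5 → [5, 7, 4, 9, 9]
insert 4 at 5 → [5, 7, 4, 9, 9, 4]
reverse → [4, 9, 9, 4, 7, 5]
reverse → [5, 7, 4, 9, 9, 4]
append data[-1]+data[-1] = 4+4 = 8 → [5, 7, 4, 9, 9, 4, 8]
append data[0]+data[3] = 5+9 = 14 → [5, 7, 4, 9, 9, 4, 8, 14]
append data[4]+data[0] = 9+5 = 14 → [5, 7, 4, 9, 9, 4, 8, 14, 14]
sum = 74

74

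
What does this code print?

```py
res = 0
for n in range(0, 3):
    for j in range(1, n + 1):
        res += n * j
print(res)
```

n=1,j=1: res = 0+1 = 1
n=2,j=1: res = 1+2 = 3
n=2,j=2: res = 3+4 = 7

7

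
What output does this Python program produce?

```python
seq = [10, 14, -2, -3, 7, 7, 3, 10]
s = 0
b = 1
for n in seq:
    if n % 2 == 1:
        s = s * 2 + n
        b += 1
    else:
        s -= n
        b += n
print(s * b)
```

n=10: not odd, s = 0-10 = -10; b=11
n=14: not odd, s = (-10)-14 = -24; b=25
n=-2: not odd, s = (-24)-(-2) = -22; b=23
n=-3: odd, s = (-22)*2+(-3) = -47; b=24
n=7: odd, s = (-47)*2+7 = -87; b=25
n=7: odd, s = (-87)*2+7 = -167; b=26
n=3: odd, s = (-167)*2+3 = -331; b=27
n=10: not odd, s = (-331)-10 = -341; b=37
s*b = (-341)*37 = -12617

-12617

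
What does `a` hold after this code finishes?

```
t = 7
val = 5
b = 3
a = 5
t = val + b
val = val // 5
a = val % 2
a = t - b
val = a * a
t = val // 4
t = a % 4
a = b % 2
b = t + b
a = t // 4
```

t = 5+3 = 8
val = 5//5 = 1
a = 1%2 = 1
a = 8-3 = 5
val = 5*5 = 25
t = 25//4 = 6
t = 5%4 = 1
a = 3%2 = 1
b = 1+3 = 4
a = 1//4 = 0

0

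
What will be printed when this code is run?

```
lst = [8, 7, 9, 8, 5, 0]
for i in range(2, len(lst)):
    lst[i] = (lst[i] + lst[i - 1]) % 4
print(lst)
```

[8, 7, 0, 0, 1, 1]

i=2: lst[2] = (9+7)%4 = 0 → [8, 7, 0, 8, 5, 0]
i=3: lst[3] = (8+0)%4 = 0 → [8, 7, 0, 0, 5, 0]
i=4: lst[4] = (5+0)%4 = 1 → [8, 7, 0, 0, 1, 0]
i=5: lst[5] = (0+1)%4 = 1 → [8, 7, 0, 0, 1, 1]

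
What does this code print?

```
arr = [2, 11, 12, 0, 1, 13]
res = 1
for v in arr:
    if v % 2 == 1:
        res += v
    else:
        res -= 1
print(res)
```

23

v=2: not odd, res = 1-1 = 0
v=11: odd, res = 0+11 = 11
v=12: not odd, res = 11-1 = 10
v=0: not odd, res = 10-1 = 9
v=1: odd, res = 9+1 = 10
v=13: odd, res = 10+13 = 23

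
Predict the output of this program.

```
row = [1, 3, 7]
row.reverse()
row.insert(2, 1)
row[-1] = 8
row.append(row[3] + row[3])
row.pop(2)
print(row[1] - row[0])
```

reverse → [7, 3, 1]
insert 1 at 2 → [7, 3, 1, 1]
row[-1] = 8 → [7, 3, 1, 8]
append row[3]+row[3] = 8+8 = 16 → [7, 3, 1, 8, 16]
pop(2) removes 1 → [7, 3, 8, 16]
row[1]-row[0] = 3-7 = -4

-4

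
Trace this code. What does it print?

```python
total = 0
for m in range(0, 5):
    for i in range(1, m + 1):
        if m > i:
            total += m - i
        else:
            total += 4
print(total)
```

26

m=1,i=1: not 1>1, total = 0+4 = 4
m=2,i=1: 2>1, total = 4+1 = 5
m=2,i=2: not 2>2, total = 5+4 = 9
m=3,i=1: 3>1, total = 9+2 = 11
m=3,i=2: 3>2, total = 11+1 = 12
m=3,i=3: not 3>3, total = 12+4 = 16
m=4,i=1: 4>1, total = 16+3 = 19
m=4,i=2: 4>2, total = 19+2 = 21
m=4,i=3: 4>3, total = 21+1 = 22
m=4,i=4: not 4>4, total = 22+4 = 26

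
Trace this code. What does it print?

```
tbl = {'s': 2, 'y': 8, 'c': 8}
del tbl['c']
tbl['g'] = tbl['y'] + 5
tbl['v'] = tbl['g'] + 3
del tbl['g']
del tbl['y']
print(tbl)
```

del 'c' → {'s': 2, 'y': 8}
tbl['g'] = tbl['y']+5 = 13 → {'s': 2, 'y': 8, 'g': 13}
tbl['v'] = tbl['g']+3 = 16 → {'s': 2, 'y': 8, 'g': 13, 'v': 16}
del 'g' → {'s': 2, 'y': 8, 'v': 16}
del 'y' → {'s': 2, 'v': 16}

{'s': 2, 'v': 16}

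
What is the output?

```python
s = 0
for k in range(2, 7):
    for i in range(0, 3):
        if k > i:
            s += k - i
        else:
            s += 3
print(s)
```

k=2,i=0: 2>0, s = 0+2 = 2
k=2,i=1: 2>1, s = 2+1 = 3
k=2,i=2: not 2>2, s = 3+3 = 6
k=3,i=0: 3>0, s = 6+3 = 9
k=3,i=1: 3>1, s = 9+2 = 11
k=3,i=2: 3>2, s = 11+1 = 12
k=4,i=0: 4>0, s = 12+4 = 16
k=4,i=1: 4>1, s = 16+3 = 19
k=4,i=2: 4>2, s = 19+2 = 21
k=5,i=0: 5>0, s = 21+5 = 26
k=5,i=1: 5>1, s = 26+4 = 30
k=5,i=2: 5>2, s = 30+3 = 33
k=6,i=0: 6>0, s = 33+6 = 39
k=6,i=1: 6>1, s = 39+5 = 44
k=6,i=2: 6>2, s = 44+4 = 48

48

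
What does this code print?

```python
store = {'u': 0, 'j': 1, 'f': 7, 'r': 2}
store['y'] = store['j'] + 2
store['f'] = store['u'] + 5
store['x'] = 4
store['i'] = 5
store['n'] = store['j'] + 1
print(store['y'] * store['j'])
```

store['y'] = store['j']+2 = 3 → {'u': 0, 'j': 1, 'f': 7, 'r': 2, 'y': 3}
store['f'] = store['u']+5 = 5 → {'u': 0, 'j': 1, 'f': 5, 'r': 2, 'y': 3}
store['x'] = 4 → {'u': 0, 'j': 1, 'f': 5, 'r': 2, 'y': 3, 'x': 4}
store['i'] = 5 → {'u': 0, 'j': 1, 'f': 5, 'r': 2, 'y': 3, 'x': 4, 'i': 5}
store['n'] = store['j']+1 = 2 → {'u': 0, 'j': 1, 'f': 5, 'r': 2, 'y': 3, 'x': 4, 'i': 5, 'n': 2}
store['y']*store['j'] = 3*1 = 3

3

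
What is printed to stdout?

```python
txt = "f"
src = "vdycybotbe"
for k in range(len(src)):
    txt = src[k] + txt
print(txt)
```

ebtobycydvf

k=0: prepend 'v' → 'vf'
k=1: prepend 'd' → 'dvf'
k=2: prepend 'y' → 'ydvf'
k=3: prepend 'c' → 'cydvf'
k=4: prepend 'y' → 'ycydvf'
k=5: prepend 'b' → 'bycydvf'
k=6: prepend 'o' → 'obycydvf'
k=7: prepend 't' → 'tobycydvf'
k=8: prepend 'b' → 'btobycydvf'
k=9: prepend 'e' → 'ebtobycydvf'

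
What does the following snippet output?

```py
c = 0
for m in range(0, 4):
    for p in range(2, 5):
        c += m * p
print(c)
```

m=0,p=2: c = 0+0 = 0
m=0,p=3: c = 0+0 = 0
m=0,p=4: c = 0+0 = 0
m=1,p=2: c = 0+2 = 2
m=1,p=3: c = 2+3 = 5
m=1,p=4: c = 5+4 = 9
m=2,p=2: c = 9+4 = 13
m=2,p=3: c = 13+6 = 19
m=2,p=4: c = 19+8 = 27
m=3,p=2: c = 27+6 = 33
m=3,p=3: c = 33+9 = 42
m=3,p=4: c = 42+12 = 54

54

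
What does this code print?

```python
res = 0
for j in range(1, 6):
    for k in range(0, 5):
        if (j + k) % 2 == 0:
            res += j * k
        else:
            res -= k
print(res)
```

46

j=1,k=0: odd sum, res = 0-0 = 0
j=1,k=1: even sum, res = 0+1 = 1
j=1,k=2: odd sum, res = 1-2 = -1
j=1,k=3: even sum, res = (-1)+3 = 2
j=1,k=4: odd sum, res = 2-4 = -2
j=2,k=0: even sum, res = (-2)+0 = -2
j=2,k=1: odd sum, res = (-2)-1 = -3
j=2,k=2: even sum, res = (-3)+4 = 1
j=2,k=3: odd sum, res = 1-3 = -2
j=2,k=4: even sum, res = (-2)+8 = 6
j=3,k=0: odd sum, res = 6-0 = 6
j=3,k=1: even sum, res = 6+3 = 9
j=3,k=2: odd sum, res = 9-2 = 7
j=3,k=3: even sum, res = 7+9 = 16
j=3,k=4: odd sum, res = 16-4 = 12
j=4,k=0: even sum, res = 12+0 = 12
j=4,k=1: odd sum, res = 12-1 = 11
j=4,k=2: even sum, res = 11+8 = 19
j=4,k=3: odd sum, res = 19-3 = 16
j=4,k=4: even sum, res = 16+16 = 32
j=5,k=0: odd sum, res = 32-0 = 32
j=5,k=1: even sum, res = 32+5 = 37
j=5,k=2: odd sum, res = 37-2 = 35
j=5,k=3: even sum, res = 35+15 = 50
j=5,k=4: odd sum, res = 50-4 = 46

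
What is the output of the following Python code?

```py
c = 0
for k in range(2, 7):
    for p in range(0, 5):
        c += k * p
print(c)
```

200

k=2,p=0: c = 0+0 = 0
k=2,p=1: c = 0+2 = 2
k=2,p=2: c = 2+4 = 6
k=2,p=3: c = 6+6 = 12
k=2,p=4: c = 12+8 = 20
k=3,p=0: c = 20+0 = 20
k=3,p=1: c = 20+3 = 23
k=3,p=2: c = 23+6 = 29
k=3,p=3: c = 29+9 = 38
k=3,p=4: c = 38+12 = 50
k=4,p=0: c = 50+0 = 50
k=4,p=1: c = 50+4 = 54
k=4,p=2: c = 54+8 = 62
k=4,p=3: c = 62+12 = 74
k=4,p=4: c = 74+16 = 90
k=5,p=0: c = 90+0 = 90
k=5,p=1: c = 90+5 = 95
k=5,p=2: c = 95+10 = 105
k=5,p=3: c = 105+15 = 120
k=5,p=4: c = 120+20 = 140
k=6,p=0: c = 140+0 = 140
k=6,p=1: c = 140+6 = 146
k=6,p=2: c = 146+12 = 158
k=6,p=3: c = 158+18 = 176
k=6,p=4: c = 176+24 = 200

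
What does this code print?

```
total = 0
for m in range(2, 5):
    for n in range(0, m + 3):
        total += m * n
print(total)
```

m=2,n=0: total = 0+0 = 0
m=2,n=1: total = 0+2 = 2
m=2,n=2: total = 2+4 = 6
m=2,n=3: total = 6+6 = 12
m=2,n=4: total = 12+8 = 20
m=3,n=0: total = 20+0 = 20
m=3,n=1: total = 20+3 = 23
m=3,n=2: total = 23+6 = 29
m=3,n=3: total = 29+9 = 38
m=3,n=4: total = 38+12 = 50
m=3,n=5: total = 50+15 = 65
m=4,n=0: total = 65+0 = 65
m=4,n=1: total = 65+4 = 69
m=4,n=2: total = 69+8 = 77
m=4,n=3: total = 77+12 = 89
m=4,n=4: total = 89+16 = 105
m=4,n=5: total = 105+20 = 125
m=4,n=6: total = 125+24 = 149

149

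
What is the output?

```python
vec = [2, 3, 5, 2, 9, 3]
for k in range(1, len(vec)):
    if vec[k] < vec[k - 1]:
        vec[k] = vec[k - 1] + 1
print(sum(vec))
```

35

k=1: 3>=2, unchanged → [2, 3, 5, 2, 9, 3]
k=2: 5>=3, unchanged → [2, 3, 5, 2, 9, 3]
k=3: 2<5, vec[3] = 5+1 = 6 → [2, 3, 5, 6, 9, 3]
k=4: 9>=6, unchanged → [2, 3, 5, 6, 9, 3]
k=5: 3<9, vec[5] = 9+1 = 10 → [2, 3, 5, 6, 9, 10]
sum = 35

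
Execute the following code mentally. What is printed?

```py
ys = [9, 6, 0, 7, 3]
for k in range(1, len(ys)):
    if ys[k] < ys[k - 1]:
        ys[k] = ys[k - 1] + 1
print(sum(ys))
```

k=1: 6<9, ys[1] = 9+1 = 10 → [9, 10, 0, 7, 3]
k=2: 0<10, ys[2] = 10+1 = 11 → [9, 10, 11, 7, 3]
k=3: 7<11, ys[3] = 11+1 = 12 → [9, 10, 11, 12, 3]
k=4: 3<12, ys[4] = 12+1 = 13 → [9, 10, 11, 12, 13]
sum = 55

55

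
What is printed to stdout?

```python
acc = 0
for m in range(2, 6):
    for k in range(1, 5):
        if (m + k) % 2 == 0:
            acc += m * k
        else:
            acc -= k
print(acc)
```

m=2,k=1: odd sum, acc = 0-1 = -1
m=2,k=2: even sum, acc = (-1)+4 = 3
m=2,k=3: odd sum, acc = 3-3 = 0
m=2,k=4: even sum, acc = 0+8 = 8
m=3,k=1: even sum, acc = 8+3 = 11
m=3,k=2: odd sum, acc = 11-2 = 9
m=3,k=3: even sum, acc = 9+9 = 18
m=3,k=4: odd sum, acc = 18-4 = 14
m=4,k=1: odd sum, acc = 14-1 = 13
m=4,k=2: even sum, acc = 13+8 = 21
m=4,k=3: odd sum, acc = 21-3 = 18
m=4,k=4: even sum, acc = 18+16 = 34
m=5,k=1: even sum, acc = 34+5 = 39
m=5,k=2: odd sum, acc = 39-2 = 37
m=5,k=3: even sum, acc = 37+15 = 52
m=5,k=4: odd sum, acc = 52-4 = 48

48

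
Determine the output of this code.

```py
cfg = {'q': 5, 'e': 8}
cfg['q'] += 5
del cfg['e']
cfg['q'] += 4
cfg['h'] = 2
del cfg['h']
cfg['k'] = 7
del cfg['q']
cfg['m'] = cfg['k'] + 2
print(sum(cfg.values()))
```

cfg['q'] = 5+5 = 10 → {'q': 10, 'e': 8}
del 'e' → {'q': 10}
cfg['q'] = 10+4 = 14 → {'q': 14}
cfg['h'] = 2 → {'q': 14, 'h': 2}
del 'h' → {'q': 14}
cfg['k'] = 7 → {'q': 14, 'k': 7}
del 'q' → {'k': 7}
cfg['m'] = cfg['k']+2 = 9 → {'k': 7, 'm': 9}
sum of values = 16

16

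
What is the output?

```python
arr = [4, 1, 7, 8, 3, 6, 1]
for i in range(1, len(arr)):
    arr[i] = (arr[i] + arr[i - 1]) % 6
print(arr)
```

i=1: arr[1] = (1+4)%6 = 5 → [4, 5, 7, 8, 3, 6, 1]
i=2: arr[2] = (7+5)%6 = 0 → [4, 5, 0, 8, 3, 6, 1]
i=3: arr[3] = (8+0)%6 = 2 → [4, 5, 0, 2, 3, 6, 1]
i=4: arr[4] = (3+2)%6 = 5 → [4, 5, 0, 2, 5, 6, 1]
i=5: arr[5] = (6+5)%6 = 5 → [4, 5, 0, 2, 5, 5, 1]
i=6: arr[6] = (1+5)%6 = 0 → [4, 5, 0, 2, 5, 5, 0]

[4, 5, 0, 2, 5, 5, 0]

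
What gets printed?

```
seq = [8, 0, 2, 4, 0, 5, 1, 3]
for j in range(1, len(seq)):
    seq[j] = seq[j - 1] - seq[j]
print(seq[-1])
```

-7

j=1: seq[1] = 8-0 = 8 → [8, 8, 2, 4, 0, 5, 1, 3]
j=2: seq[2] = 8-2 = 6 → [8, 8, 6, 4, 0, 5, 1, 3]
j=3: seq[3] = 6-4 = 2 → [8, 8, 6, 2, 0, 5, 1, 3]
j=4: seq[4] = 2-0 = 2 → [8, 8, 6, 2, 2, 5, 1, 3]
j=5: seq[5] = 2-5 = -3 → [8, 8, 6, 2, 2, -3, 1, 3]
j=6: seq[6] = (-3)-1 = -4 → [8, 8, 6, 2, 2, -3, -4, 3]
j=7: seq[7] = (-4)-3 = -7 → [8, 8, 6, 2, 2, -3, -4, -7]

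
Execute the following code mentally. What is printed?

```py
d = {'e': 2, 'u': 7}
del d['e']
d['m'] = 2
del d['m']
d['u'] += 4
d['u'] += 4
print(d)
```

{'u': 15}

del 'e' → {'u': 7}
d['m'] = 2 → {'u': 7, 'm': 2}
del 'm' → {'u': 7}
d['u'] = 7+4 = 11 → {'u': 11}
d['u'] = 11+4 = 15 → {'u': 15}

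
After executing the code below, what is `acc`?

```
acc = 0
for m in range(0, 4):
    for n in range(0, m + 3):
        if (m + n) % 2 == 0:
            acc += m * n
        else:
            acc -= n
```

m=0,n=0: even sum, acc = 0+0 = 0
m=0,n=1: odd sum, acc = 0-1 = -1
m=0,n=2: even sum, acc = (-1)+0 = -1
m=1,n=0: odd sum, acc = (-1)-0 = -1
m=1,n=1: even sum, acc = (-1)+1 = 0
m=1,n=2: odd sum, acc = 0-2 = -2
m=1,n=3: even sum, acc = (-2)+3 = 1
m=2,n=0: even sum, acc = 1+0 = 1
m=2,n=1: odd sum, acc = 1-1 = 0
m=2,n=2: even sum, acc = 0+4 = 4
m=2,n=3: odd sum, acc = 4-3 = 1
m=2,n=4: even sum, acc = 1+8 = 9
m=3,n=0: odd sum, acc = 9-0 = 9
m=3,n=1: even sum, acc = 9+3 = 12
m=3,n=2: odd sum, acc = 12-2 = 10
m=3,n=3: even sum, acc = 10+9 = 19
m=3,n=4: odd sum, acc = 19-4 = 15
m=3,n=5: even sum, acc = 15+15 = 30

30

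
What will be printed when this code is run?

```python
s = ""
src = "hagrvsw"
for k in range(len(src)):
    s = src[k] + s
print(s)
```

k=0: prepend 'h' → 'h'
k=1: prepend 'a' → 'ah'
k=2: prepend 'g' → 'gah'
k=3: prepend 'r' → 'rgah'
k=4: prepend 'v' → 'vrgah'
k=5: prepend 's' → 'svrgah'
k=6: prepend 'w' → 'wsvrgah'

wsvrgah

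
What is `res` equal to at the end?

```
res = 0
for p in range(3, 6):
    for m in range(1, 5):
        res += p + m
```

78

p=3,m=1: res = 0+4 = 4
p=3,m=2: res = 4+5 = 9
p=3,m=3: res = 9+6 = 15
p=3,m=4: res = 15+7 = 22
p=4,m=1: res = 22+5 = 27
p=4,m=2: res = 27+6 = 33
p=4,m=3: res = 33+7 = 40
p=4,m=4: res = 40+8 = 48
p=5,m=1: res = 48+6 = 54
p=5,m=2: res = 54+7 = 61
p=5,m=3: res = 61+8 = 69
p=5,m=4: res = 69+9 = 78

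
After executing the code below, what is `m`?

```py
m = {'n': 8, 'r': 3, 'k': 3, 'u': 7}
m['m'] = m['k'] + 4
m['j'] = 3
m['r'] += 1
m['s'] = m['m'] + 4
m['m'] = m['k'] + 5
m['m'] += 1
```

{'n': 8, 'r': 4, 'k': 3, 'u': 7, 'm': 9, 'j': 3, 's': 11}

m['m'] = m['k']+4 = 7 → {'n': 8, 'r': 3, 'k': 3, 'u': 7, 'm': 7}
m['j'] = 3 → {'n': 8, 'r': 3, 'k': 3, 'u': 7, 'm': 7, 'j': 3}
m['r'] = 3+1 = 4 → {'n': 8, 'r': 4, 'k': 3, 'u': 7, 'm': 7, 'j': 3}
m['s'] = m['m']+4 = 11 → {'n': 8, 'r': 4, 'k': 3, 'u': 7, 'm': 7, 'j': 3, 's': 11}
m['m'] = m['k']+5 = 8 → {'n': 8, 'r': 4, 'k': 3, 'u': 7, 'm': 8, 'j': 3, 's': 11}
m['m'] = 8+1 = 9 → {'n': 8, 'r': 4, 'k': 3, 'u': 7, 'm': 9, 'j': 3, 's': 11}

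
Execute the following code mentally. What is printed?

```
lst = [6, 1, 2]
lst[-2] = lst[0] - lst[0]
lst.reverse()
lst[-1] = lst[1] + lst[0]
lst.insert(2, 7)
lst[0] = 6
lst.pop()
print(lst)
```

lst[-2] = lst[0]-lst[0] = 6-6 = 0 → [6, 0, 2]
reverse → [2, 0, 6]
lst[-1] = lst[1]+lst[0] = 0+2 = 2 → [2, 0, 2]
insert 7 at 2 → [2, 0, 7, 2]
lst[0] = 6 → [6, 0, 7, 2]
pop() removes 2 → [6, 0, 7]

[6, 0, 7]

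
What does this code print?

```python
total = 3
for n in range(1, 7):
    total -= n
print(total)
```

-18

n=1: total = 3-1 = 2
n=2: total = 2-2 = 0
n=3: total = 0-3 = -3
n=4: total = (-3)-4 = -7
n=5: total = (-7)-5 = -12
n=6: total = (-12)-6 = -18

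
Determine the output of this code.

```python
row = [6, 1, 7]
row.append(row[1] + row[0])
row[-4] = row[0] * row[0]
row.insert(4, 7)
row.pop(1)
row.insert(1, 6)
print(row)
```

append row[1]+row[0] = 1+6 = 7 → [6, 1, 7, 7]
row[-4] = row[0]*row[0] = 6*6 = 36 → [36, 1, 7, 7]
insert 7 at 4 → [36, 1, 7, 7, 7]
pop(1) removes 1 → [36, 7, 7, 7]
insert 6 at 1 → [36, 6, 7, 7, 7]

[36, 6, 7, 7, 7]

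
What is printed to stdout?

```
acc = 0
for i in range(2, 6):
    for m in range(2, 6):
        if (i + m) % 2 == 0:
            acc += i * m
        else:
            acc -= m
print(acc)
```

i=2,m=2: even sum, acc = 0+4 = 4
i=2,m=3: odd sum, acc = 4-3 = 1
i=2,m=4: even sum, acc = 1+8 = 9
i=2,m=5: odd sum, acc = 9-5 = 4
i=3,m=2: odd sum, acc = 4-2 = 2
i=3,m=3: even sum, acc = 2+9 = 11
i=3,m=4: odd sum, acc = 11-4 = 7
i=3,m=5: even sum, acc = 7+15 = 22
i=4,m=2: even sum, acc = 22+8 = 30
i=4,m=3: odd sum, acc = 30-3 = 27
i=4,m=4: even sum, acc = 27+16 = 43
i=4,m=5: odd sum, acc = 43-5 = 38
i=5,m=2: odd sum, acc = 38-2 = 36
i=5,m=3: even sum, acc = 36+15 = 51
i=5,m=4: odd sum, acc = 51-4 = 47
i=5,m=5: even sum, acc = 47+25 = 72

72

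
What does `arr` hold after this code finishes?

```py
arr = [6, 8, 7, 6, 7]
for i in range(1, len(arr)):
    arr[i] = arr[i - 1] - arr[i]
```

[6, -2, -9, -15, -22]

i=1: arr[1] = 6-8 = -2 → [6, -2, 7, 6, 7]
i=2: arr[2] = (-2)-7 = -9 → [6, -2, -9, 6, 7]
i=3: arr[3] = (-9)-6 = -15 → [6, -2, -9, -15, 7]
i=4: arr[4] = (-15)-7 = -22 → [6, -2, -9, -15, -22]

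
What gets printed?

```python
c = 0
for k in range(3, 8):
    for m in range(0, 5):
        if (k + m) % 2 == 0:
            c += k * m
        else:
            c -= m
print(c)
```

94

k=3,m=0: odd sum, c = 0-0 = 0
k=3,m=1: even sum, c = 0+3 = 3
k=3,m=2: odd sum, c = 3-2 = 1
k=3,m=3: even sum, c = 1+9 = 10
k=3,m=4: odd sum, c = 10-4 = 6
k=4,m=0: even sum, c = 6+0 = 6
k=4,m=1: odd sum, c = 6-1 = 5
k=4,m=2: even sum, c = 5+8 = 13
k=4,m=3: odd sum, c = 13-3 = 10
k=4,m=4: even sum, c = 10+16 = 26
k=5,m=0: odd sum, c = 26-0 = 26
k=5,m=1: even sum, c = 26+5 = 31
k=5,m=2: odd sum, c = 31-2 = 29
k=5,m=3: even sum, c = 29+15 = 44
k=5,m=4: odd sum, c = 44-4 = 40
k=6,m=0: even sum, c = 40+0 = 40
k=6,m=1: odd sum, c = 40-1 = 39
k=6,m=2: even sum, c = 39+12 = 51
k=6,m=3: odd sum, c = 51-3 = 48
k=6,m=4: even sum, c = 48+24 = 72
k=7,m=0: odd sum, c = 72-0 = 72
k=7,m=1: even sum, c = 72+7 = 79
k=7,m=2: odd sum, c = 79-2 = 77
k=7,m=3: even sum, c = 77+21 = 98
k=7,m=4: odd sum, c = 98-4 = 94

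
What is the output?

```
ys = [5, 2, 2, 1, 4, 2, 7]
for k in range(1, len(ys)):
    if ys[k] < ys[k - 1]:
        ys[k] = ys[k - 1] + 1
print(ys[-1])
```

k=1: 2<5, ys[1] = 5+1 = 6 → [5, 6, 2, 1, 4, 2, 7]
k=2: 2<6, ys[2] = 6+1 = 7 → [5, 6, 7, 1, 4, 2, 7]
k=3: 1<7, ys[3] = 7+1 = 8 → [5, 6, 7, 8, 4, 2, 7]
k=4: 4<8, ys[4] = 8+1 = 9 → [5, 6, 7, 8, 9, 2, 7]
k=5: 2<9, ys[5] = 9+1 = 10 → [5, 6, 7, 8, 9, 10, 7]
k=6: 7<10, ys[6] = 10+1 = 11 → [5, 6, 7, 8, 9, 10, 11]

11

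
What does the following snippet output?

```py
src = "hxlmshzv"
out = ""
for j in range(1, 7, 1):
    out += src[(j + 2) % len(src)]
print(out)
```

j=1: add src[3]='m' → 'm'
j=2: add src[4]='s' → 'ms'
j=3: add src[5]='h' → 'msh'
j=4: add src[6]='z' → 'mshz'
j=5: add src[7]='v' → 'mshzv'
j=6: add src[0]='h' → 'mshzvh'

mshzvh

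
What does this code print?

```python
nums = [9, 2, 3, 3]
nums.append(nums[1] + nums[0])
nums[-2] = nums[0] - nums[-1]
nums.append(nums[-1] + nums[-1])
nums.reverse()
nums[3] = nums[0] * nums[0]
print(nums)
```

append nums[1]+nums[0] = 2+9 = 11 → [9, 2, 3, 3, 11]
nums[-2] = nums[0]-nums[-1] = 9-11 = -2 → [9, 2, 3, -2, 11]
append nums[-1]+nums[-1] = 11+11 = 22 → [9, 2, 3, -2, 11, 22]
reverse → [22, 11, -2, 3, 2, 9]
nums[3] = nums[0]*nums[0] = 22*22 = 484 → [22, 11, -2, 484, 2, 9]

[22, 11, -2, 484, 2, 9]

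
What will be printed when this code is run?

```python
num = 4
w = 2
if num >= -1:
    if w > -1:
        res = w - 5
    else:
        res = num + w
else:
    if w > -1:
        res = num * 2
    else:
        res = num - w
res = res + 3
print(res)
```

num=4, w=2
num >= -1 is True; w > -1 is True
→ res = w - 5 = -3
res = (-3)+3 = 0

0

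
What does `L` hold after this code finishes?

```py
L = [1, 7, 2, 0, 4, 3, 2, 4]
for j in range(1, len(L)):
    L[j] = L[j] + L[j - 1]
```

[1, 8, 10, 10, 14, 17, 19, 23]

j=1: L[1] = 7+1 = 8 → [1, 8, 2, 0, 4, 3, 2, 4]
j=2: L[2] = 2+8 = 10 → [1, 8, 10, 0, 4, 3, 2, 4]
j=3: L[3] = 0+10 = 10 → [1, 8, 10, 10, 4, 3, 2, 4]
j=4: L[4] = 4+10 = 14 → [1, 8, 10, 10, 14, 3, 2, 4]
j=5: L[5] = 3+14 = 17 → [1, 8, 10, 10, 14, 17, 2, 4]
j=6: L[6] = 2+17 = 19 → [1, 8, 10, 10, 14, 17, 19, 4]
j=7: L[7] = 4+19 = 23 → [1, 8, 10, 10, 14, 17, 19, 23]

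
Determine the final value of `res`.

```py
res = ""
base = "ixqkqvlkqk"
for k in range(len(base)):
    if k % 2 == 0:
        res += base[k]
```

k=0: add 'i' → 'i'
k=1: skip
k=2: add 'q' → 'iq'
k=3: skip
k=4: add 'q' → 'iqq'
k=5: skip
k=6: add 'l' → 'iqql'
k=7: skip
k=8: add 'q' → 'iqqlq'
k=9: skip

'iqqlq'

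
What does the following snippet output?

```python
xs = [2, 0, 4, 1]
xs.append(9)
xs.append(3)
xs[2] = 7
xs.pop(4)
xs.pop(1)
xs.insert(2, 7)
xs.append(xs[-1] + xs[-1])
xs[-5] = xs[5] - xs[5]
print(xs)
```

append 9 → [2, 0, 4, 1, 9]
append 3 → [2, 0, 4, 1, 9, 3]
xs[2] = 7 → [2, 0, 7, 1, 9, 3]
pop(4) removes 9 → [2, 0, 7, 1, 3]
pop(1) removes 0 → [2, 7, 1, 3]
insert 7 at 2 → [2, 7, 7, 1, 3]
append xs[-1]+xs[-1] = 3+3 = 6 → [2, 7, 7, 1, 3, 6]
xs[-5] = xs[5]-xs[5] = 6-6 = 0 → [2, 0, 7, 1, 3, 6]

[2, 0, 7, 1, 3, 6]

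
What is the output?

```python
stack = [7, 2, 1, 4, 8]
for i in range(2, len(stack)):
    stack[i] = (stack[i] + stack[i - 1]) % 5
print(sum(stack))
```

i=2: stack[2] = (1+2)%5 = 3 → [7, 2, 3, 4, 8]
i=3: stack[3] = (4+3)%5 = 2 → [7, 2, 3, 2, 8]
i=4: stack[4] = (8+2)%5 = 0 → [7, 2, 3, 2, 0]
sum = 14

14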